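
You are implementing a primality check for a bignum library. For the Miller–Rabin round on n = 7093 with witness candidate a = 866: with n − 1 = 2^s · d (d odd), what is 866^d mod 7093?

4672

n − 1 = 7092 = 2^2 · 1773, so s = 2 and d = 1773.
Repeated squaring mod 7093: 866^1 ≡ 866, 866^2 ≡ 5191, 866^4 ≡ 174, 866^8 ≡ 1904, 866^16 ≡ 693, 866^32 ≡ 5018, 866^64 ≡ 174, 866^128 ≡ 1904, 866^256 ≡ 693, 866^512 ≡ 5018, 866^1024 ≡ 174.
1773 = 1024 + 512 + 128 + 64 + 32 + 8 + 4 + 1, so 866^1773 ≡ 174·5018·1904·174·5018·1904·174·866 ≡ 4672 (mod 7093).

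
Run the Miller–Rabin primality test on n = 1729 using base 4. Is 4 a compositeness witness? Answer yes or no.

yes

n − 1 = 1728 = 2^6 · 27, so s = 6 and d = 27.
x_0 = 4^27 mod 1729 = 1065.
x_0 is neither 1 nor 1728, so continue squaring.
x_1 = 1065^2 mod 1729 = 1.
x_1 = 1 but x_0 ≠ ±1, a nontrivial square root of 1 — 4 is a witness and 1729 is composite.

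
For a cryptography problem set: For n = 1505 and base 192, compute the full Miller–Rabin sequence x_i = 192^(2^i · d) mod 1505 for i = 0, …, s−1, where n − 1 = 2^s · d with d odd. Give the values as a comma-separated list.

628, 74, 961, 956, 401

n − 1 = 1504 = 2^5 · 47, so s = 5 and d = 47.
x_0 = 192^47 mod 1505 = 628.
x_1 = 628^2 mod 1505 = 74.
x_2 = 74^2 mod 1505 = 961.
x_3 = 961^2 mod 1505 = 956.
x_4 = 956^2 mod 1505 = 401.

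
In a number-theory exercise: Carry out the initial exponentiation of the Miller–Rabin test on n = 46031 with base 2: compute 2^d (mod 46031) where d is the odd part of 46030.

5664

n − 1 = 46030 = 2^1 · 23015, so s = 1 and d = 23015.
2^23015 mod 46031 = 5664.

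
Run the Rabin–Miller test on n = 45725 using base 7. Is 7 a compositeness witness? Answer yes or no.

n − 1 = 45724 = 2^2 · 11431, so s = 2 and d = 11431.
x_0 = 7^11431 mod 45725 = 43593.
x_0 is neither 1 nor 45724, so continue squaring.
x_1 = 43593^2 mod 45725 = 18649.
Reached i = s−1 = 1 without hitting −1: 7 is a Miller–Rabin witness and 45725 is composite.

yes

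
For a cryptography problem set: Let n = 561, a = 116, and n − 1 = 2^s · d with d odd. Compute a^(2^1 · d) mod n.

n − 1 = 560 = 2^4 · 35, so s = 4 and d = 35.
x_0 = 116^35 mod 561 = 296.
x_1 = 296^2 mod 561 = 100.

100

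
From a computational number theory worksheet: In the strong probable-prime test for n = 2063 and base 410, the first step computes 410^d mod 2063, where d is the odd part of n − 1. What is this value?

n − 1 = 2062 = 2^1 · 1031, so s = 1 and d = 1031.
410^1031 mod 2063 = 1.

1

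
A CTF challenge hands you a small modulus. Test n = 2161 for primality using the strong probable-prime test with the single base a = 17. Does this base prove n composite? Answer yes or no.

n − 1 = 2160 = 2^4 · 135, so s = 4 and d = 135.
x_0 = 17^135 mod 2161 = 335.
x_0 is neither 1 nor 2160, so continue squaring.
x_1 = 335^2 mod 2161 = 2014.
x_2 = 2014^2 mod 2161 = 2160.
x_2 ≡ −1, so 17 is not a witness.

no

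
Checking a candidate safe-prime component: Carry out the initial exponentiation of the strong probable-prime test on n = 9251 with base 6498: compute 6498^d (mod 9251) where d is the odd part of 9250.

1946

n − 1 = 9250 = 2^1 · 4625, so s = 1 and d = 4625.
6498^4625 mod 9251 = 1946.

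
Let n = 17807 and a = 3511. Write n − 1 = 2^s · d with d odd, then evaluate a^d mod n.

n − 1 = 17806 = 2^1 · 8903, so s = 1 and d = 8903.
3511^8903 mod 17807 = 1.

1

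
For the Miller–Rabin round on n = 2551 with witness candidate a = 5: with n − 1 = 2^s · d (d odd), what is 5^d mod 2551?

1

n − 1 = 2550 = 2^1 · 1275, so s = 1 and d = 1275.
5^1275 mod 2551 = 1.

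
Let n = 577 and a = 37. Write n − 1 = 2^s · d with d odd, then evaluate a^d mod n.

535

n − 1 = 576 = 2^6 · 9, so s = 6 and d = 9.
Repeated squaring mod 577: 37^1 ≡ 37, 37^2 ≡ 215, 37^4 ≡ 65, 37^8 ≡ 186.
9 = 8 + 1, so 37^9 ≡ 186·37 ≡ 535 (mod 577).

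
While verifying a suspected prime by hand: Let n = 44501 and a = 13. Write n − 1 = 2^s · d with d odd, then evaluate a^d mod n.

12076

n − 1 = 44500 = 2^2 · 11125, so s = 2 and d = 11125.
13^11125 mod 44501 = 12076.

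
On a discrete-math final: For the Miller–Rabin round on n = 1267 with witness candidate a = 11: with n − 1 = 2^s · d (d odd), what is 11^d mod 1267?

n − 1 = 1266 = 2^1 · 633, so s = 1 and d = 633.
By repeated squaring, 11^633 ≡ 64 (mod 1267).

64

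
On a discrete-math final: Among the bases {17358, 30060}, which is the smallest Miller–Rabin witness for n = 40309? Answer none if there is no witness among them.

17358

n − 1 = 40308 = 2^2 · 10077, so s = 2 and d = 10077.
Base 17358: x_0 = 17358^10077 mod 40309 = 24783. x_0 is neither 1 nor 40308, so continue squaring. x_1 = 24783^2 mod 40309 = 8856. Reached i = s−1 = 1 without hitting −1: 17358 is a Miller–Rabin witness and 40309 is composite.
Base 30060: x_0 = 30060^10077 mod 40309 = 24907. x_0 is neither 1 nor 40308, so continue squaring. x_1 = 24907^2 mod 40309 = 3139. Reached i = s−1 = 1 without hitting −1: 30060 is a Miller–Rabin witness and 40309 is composite.
The smallest witness among the given bases is 17358.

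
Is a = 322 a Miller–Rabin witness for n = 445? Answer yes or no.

n − 1 = 444 = 2^2 · 111, so s = 2 and d = 111.
x_0 = 322^111 mod 445 = 123.
x_0 is neither 1 nor 444, so continue squaring.
x_1 = 123^2 mod 445 = 444.
x_1 ≡ −1, so 322 is not a witness.

no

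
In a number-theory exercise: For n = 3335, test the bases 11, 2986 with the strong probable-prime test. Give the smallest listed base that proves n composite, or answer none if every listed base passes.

n − 1 = 3334 = 2^1 · 1667, so s = 1 and d = 1667.
Base 11: x_0 = 11^1667 mod 3335 = 221. x_0 ∉ {1, 3334} and s = 1, so 11 is a Miller–Rabin witness and 3335 is composite.
Base 2986: x_0 = 2986^1667 mod 3335 = 2551. x_0 ∉ {1, 3334} and s = 1, so 2986 is a Miller–Rabin witness and 3335 is composite.
The smallest witness among the given bases is 11.

11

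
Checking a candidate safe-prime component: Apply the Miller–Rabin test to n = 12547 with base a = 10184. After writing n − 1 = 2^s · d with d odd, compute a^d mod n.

1

n − 1 = 12546 = 2^1 · 6273, so s = 1 and d = 6273.
Repeated squaring mod 12547: 10184^1 ≡ 10184, 10184^2 ≡ 354, 10184^4 ≡ 12393, 10184^8 ≡ 11169, 10184^16 ≡ 4287, 10184^32 ≡ 9561, 10184^64 ≡ 7826, 10184^128 ≡ 4369, 10184^256 ≡ 4174, 10184^512 ≡ 7040, 10184^1024 ≡ 950, 10184^2048 ≡ 11663, 10184^4096 ≡ 3542.
6273 = 4096 + 2048 + 128 + 1, so 10184^6273 ≡ 3542·11663·4369·10184 ≡ 1 (mod 12547).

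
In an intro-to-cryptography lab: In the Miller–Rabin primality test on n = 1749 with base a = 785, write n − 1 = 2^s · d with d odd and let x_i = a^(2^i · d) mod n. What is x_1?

n − 1 = 1748 = 2^2 · 437, so s = 2 and d = 437.
x_0 = 785^437 mod 1749 = 665.
x_1 = 665^2 mod 1749 = 1477.

1477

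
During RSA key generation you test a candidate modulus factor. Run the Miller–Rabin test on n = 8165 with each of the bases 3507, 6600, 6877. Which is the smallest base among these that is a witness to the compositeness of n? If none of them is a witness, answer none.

3507

n − 1 = 8164 = 2^2 · 2041, so s = 2 and d = 2041.
Base 3507: x_0 = 3507^2041 mod 8165 = 4177. x_0 is neither 1 nor 8164, so continue squaring. x_1 = 4177^2 mod 8165 = 6889. Reached i = s−1 = 1 without hitting −1: 3507 is a Miller–Rabin witness and 8165 is composite.
Base 6600: x_0 = 6600^2041 mod 8165 = 850. x_0 is neither 1 nor 8164, so continue squaring. x_1 = 850^2 mod 8165 = 3980. Reached i = s−1 = 1 without hitting −1: 6600 is a Miller–Rabin witness and 8165 is composite.
Base 6877: x_0 = 6877^2041 mod 8165 = 552. x_0 is neither 1 nor 8164, so continue squaring. x_1 = 552^2 mod 8165 = 2599. Reached i = s−1 = 1 without hitting −1: 6877 is a Miller–Rabin witness and 8165 is composite.
The smallest witness among the given bases is 3507.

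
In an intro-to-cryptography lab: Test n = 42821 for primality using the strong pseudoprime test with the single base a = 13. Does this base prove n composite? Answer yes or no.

no

n − 1 = 42820 = 2^2 · 10705, so s = 2 and d = 10705.
x_0 = 13^10705 mod 42821 = 1.
x_0 = 1, so 13 is not a witness.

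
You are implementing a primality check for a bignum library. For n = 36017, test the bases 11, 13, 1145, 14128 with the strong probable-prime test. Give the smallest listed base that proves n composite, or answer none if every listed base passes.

none

n − 1 = 36016 = 2^4 · 2251, so s = 4 and d = 2251.
Base 11: x_0 = 11^2251 mod 36017 = 11665. x_0 is neither 1 nor 36016, so continue squaring. x_1 = 11665^2 mod 36017 = 36016. x_1 ≡ −1, so 11 is not a witness.
Base 13: x_0 = 13^2251 mod 36017 = 16717. x_0 is neither 1 nor 36016, so continue squaring. x_1 = 16717^2 mod 36017 = 2186. x_2 = 2186^2 mod 36017 = 24352. x_3 = 24352^2 mod 36017 = 36016. x_3 ≡ −1, so 13 is not a witness.
Base 1145: x_0 = 1145^2251 mod 36017 = 21362. x_0 is neither 1 nor 36016, so continue squaring. x_1 = 21362^2 mod 36017 = 35671. x_2 = 35671^2 mod 36017 = 11665. x_3 = 11665^2 mod 36017 = 36016. x_3 ≡ −1, so 1145 is not a witness.
Base 14128: x_0 = 14128^2251 mod 36017 = 21362. x_0 is neither 1 nor 36016, so continue squaring. x_1 = 21362^2 mod 36017 = 35671. x_2 = 35671^2 mod 36017 = 11665. x_3 = 11665^2 mod 36017 = 36016. x_3 ≡ −1, so 14128 is not a witness.
No listed base is a witness for 36017.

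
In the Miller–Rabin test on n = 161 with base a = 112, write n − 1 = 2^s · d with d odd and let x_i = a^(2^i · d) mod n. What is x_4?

119

n − 1 = 160 = 2^5 · 5, so s = 5 and d = 5.
x_0 = 112^5 mod 161 = 56.
x_1 = 56^2 mod 161 = 77.
x_2 = 77^2 mod 161 = 133.
x_3 = 133^2 mod 161 = 140.
x_4 = 140^2 mod 161 = 119.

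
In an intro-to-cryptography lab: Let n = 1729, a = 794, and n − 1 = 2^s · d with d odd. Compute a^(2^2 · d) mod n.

1

n − 1 = 1728 = 2^6 · 27, so s = 6 and d = 27.
x_0 = 794^27 mod 1729 = 664.
x_1 = 664^2 mod 1729 = 1.
x_2 = 1^2 mod 1729 = 1.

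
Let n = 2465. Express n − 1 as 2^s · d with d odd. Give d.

77

Halving: 2464 → 1232 → 616 → 308 → 154 → 77; 77 is odd.
So 2464 = 2^5 · 77.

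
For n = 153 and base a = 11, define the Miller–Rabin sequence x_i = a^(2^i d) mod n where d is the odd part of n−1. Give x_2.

n − 1 = 152 = 2^3 · 19, so s = 3 and d = 19.
x_0 = 11^19 mod 153 = 56.
x_1 = 56^2 mod 153 = 76.
x_2 = 76^2 mod 153 = 115.

115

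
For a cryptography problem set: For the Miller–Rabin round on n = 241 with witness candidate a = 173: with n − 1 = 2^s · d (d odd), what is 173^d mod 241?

n − 1 = 240 = 2^4 · 15, so s = 4 and d = 15.
173^15 mod 241 = 197.

197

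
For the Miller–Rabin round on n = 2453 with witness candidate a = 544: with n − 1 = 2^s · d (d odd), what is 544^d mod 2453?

906

n − 1 = 2452 = 2^2 · 613, so s = 2 and d = 613.
544^613 mod 2453 = 906.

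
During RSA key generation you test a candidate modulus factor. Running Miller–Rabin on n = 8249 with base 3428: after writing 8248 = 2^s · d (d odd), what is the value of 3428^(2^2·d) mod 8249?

n − 1 = 8248 = 2^3 · 1031, so s = 3 and d = 1031.
x_0 = 3428^1031 mod 8249 = 1046.
x_1 = 1046^2 mod 8249 = 5248.
x_2 = 5248^2 mod 8249 = 6342.

6342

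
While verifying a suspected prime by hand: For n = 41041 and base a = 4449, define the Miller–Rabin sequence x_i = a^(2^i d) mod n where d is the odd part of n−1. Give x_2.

1

n − 1 = 41040 = 2^4 · 2565, so s = 4 and d = 2565.
By repeated squaring, 4449^2565 ≡ 27028 (mod 41041).
x_0 = 27028.
x_1 = 27028^2 mod 41041 = 24025.
x_2 = 24025^2 mod 41041 = 1.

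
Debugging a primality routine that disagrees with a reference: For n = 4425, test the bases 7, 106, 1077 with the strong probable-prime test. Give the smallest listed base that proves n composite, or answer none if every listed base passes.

7

n − 1 = 4424 = 2^3 · 553, so s = 3 and d = 553.
Base 7: x_0 = 7^553 mod 4425 = 757. x_0 is neither 1 nor 4424, so continue squaring. x_1 = 757^2 mod 4425 = 2224. x_2 = 2224^2 mod 4425 = 3451. Reached i = s−1 = 2 without hitting −1: 7 is a Miller–Rabin witness and 4425 is composite.
Base 106: x_0 = 106^553 mod 4425 = 3691. x_0 is neither 1 nor 4424, so continue squaring. x_1 = 3691^2 mod 4425 = 3331. x_2 = 3331^2 mod 4425 = 2086. Reached i = s−1 = 2 without hitting −1: 106 is a Miller–Rabin witness and 4425 is composite.
Base 1077: x_0 = 1077^553 mod 4425 = 3942. x_0 is neither 1 nor 4424, so continue squaring. x_1 = 3942^2 mod 4425 = 3189. x_2 = 3189^2 mod 4425 = 1071. Reached i = s−1 = 2 without hitting −1: 1077 is a Miller–Rabin witness and 4425 is composite.
The smallest witness among the given bases is 7.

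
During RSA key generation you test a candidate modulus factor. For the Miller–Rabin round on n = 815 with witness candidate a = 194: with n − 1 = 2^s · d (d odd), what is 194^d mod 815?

669

n − 1 = 814 = 2^1 · 407, so s = 1 and d = 407.
194^407 mod 815 = 669.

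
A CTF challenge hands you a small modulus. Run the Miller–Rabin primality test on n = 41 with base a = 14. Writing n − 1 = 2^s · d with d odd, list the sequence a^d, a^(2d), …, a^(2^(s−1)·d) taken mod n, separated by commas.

n − 1 = 40 = 2^3 · 5, so s = 3 and d = 5.
x_0 = 14^5 mod 41 = 27.
x_1 = 27^2 mod 41 = 32.
x_2 = 32^2 mod 41 = 40.

27, 32, 40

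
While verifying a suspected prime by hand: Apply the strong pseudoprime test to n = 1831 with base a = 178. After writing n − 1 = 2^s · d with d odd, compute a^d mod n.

n − 1 = 1830 = 2^1 · 915, so s = 1 and d = 915.
Repeated squaring mod 1831: 178^1 ≡ 178, 178^2 ≡ 557, 178^4 ≡ 810, 178^8 ≡ 602, 178^16 ≡ 1697, 178^32 ≡ 1477, 178^64 ≡ 808, 178^128 ≡ 1028, 178^256 ≡ 297, 178^512 ≡ 321.
915 = 512 + 256 + 128 + 16 + 2 + 1, so 178^915 ≡ 321·297·1028·1697·557·178 ≡ 1830 (mod 1831).

1830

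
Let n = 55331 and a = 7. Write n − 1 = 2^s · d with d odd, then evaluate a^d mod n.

1

n − 1 = 55330 = 2^1 · 27665, so s = 1 and d = 27665.
7^27665 mod 55331 = 1.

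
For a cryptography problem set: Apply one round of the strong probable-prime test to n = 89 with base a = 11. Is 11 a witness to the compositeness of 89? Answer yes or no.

no

n − 1 = 88 = 2^3 · 11, so s = 3 and d = 11.
x_0 = 11^11 mod 89 = 88.
x_0 = 88 ≡ −1, so 11 is not a witness.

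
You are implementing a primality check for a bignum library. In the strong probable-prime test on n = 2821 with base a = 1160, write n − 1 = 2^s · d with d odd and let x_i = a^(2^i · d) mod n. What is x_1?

1

n − 1 = 2820 = 2^2 · 705, so s = 2 and d = 705.
x_0 = 1160^705 mod 2821 = 1301.
x_1 = 1301^2 mod 2821 = 1.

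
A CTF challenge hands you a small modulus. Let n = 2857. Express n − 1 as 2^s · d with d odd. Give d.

Halving: 2856 → 1428 → 714 → 357; 357 is odd.
So 2856 = 2^3 · 357.

357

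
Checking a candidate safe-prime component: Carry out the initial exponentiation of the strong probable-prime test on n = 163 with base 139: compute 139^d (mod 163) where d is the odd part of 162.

n − 1 = 162 = 2^1 · 81, so s = 1 and d = 81.
Repeated squaring mod 163: 139^1 ≡ 139, 139^2 ≡ 87, 139^4 ≡ 71, 139^8 ≡ 151, 139^16 ≡ 144, 139^32 ≡ 35, 139^64 ≡ 84.
81 = 64 + 16 + 1, so 139^81 ≡ 84·144·139 ≡ 162 (mod 163).

162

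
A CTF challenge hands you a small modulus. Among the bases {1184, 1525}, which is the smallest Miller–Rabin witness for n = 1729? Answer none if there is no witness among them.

n − 1 = 1728 = 2^6 · 27, so s = 6 and d = 27.
Base 1184: x_0 = 1184^27 mod 1729 = 1. x_0 = 1, so 1184 is not a witness.
Base 1525: x_0 = 1525^27 mod 1729 = 818. x_0 is neither 1 nor 1728, so continue squaring. x_1 = 818^2 mod 1729 = 1. x_1 = 1 but x_0 ≠ ±1, a nontrivial square root of 1 — 1525 is a witness and 1729 is composite.
The smallest witness among the given bases is 1525.

1525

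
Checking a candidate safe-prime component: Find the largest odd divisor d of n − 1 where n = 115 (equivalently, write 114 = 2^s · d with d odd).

Halving: 114 → 57; 57 is odd.
So 114 = 2^1 · 57.

57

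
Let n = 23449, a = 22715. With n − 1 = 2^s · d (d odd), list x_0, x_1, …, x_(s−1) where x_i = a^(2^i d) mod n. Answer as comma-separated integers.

n − 1 = 23448 = 2^3 · 2931, so s = 3 and d = 2931.
x_0 = 22715^2931 mod 23449 = 12636.
x_1 = 12636^2 mod 23449 = 4255.
x_2 = 4255^2 mod 23449 = 2397.

12636, 4255, 2397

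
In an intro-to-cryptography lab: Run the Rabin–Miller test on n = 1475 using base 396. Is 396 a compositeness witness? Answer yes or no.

yes

n − 1 = 1474 = 2^1 · 737, so s = 1 and d = 737.
x_0 = 396^737 mod 1475 = 1016.
x_0 ∉ {1, 1474} and s = 1, so 396 is a Miller–Rabin witness and 1475 is composite.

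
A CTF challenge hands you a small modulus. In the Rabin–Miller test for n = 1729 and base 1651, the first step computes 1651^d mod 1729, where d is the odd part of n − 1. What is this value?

286

n − 1 = 1728 = 2^6 · 27, so s = 6 and d = 27.
Repeated squaring mod 1729: 1651^1 ≡ 1651, 1651^2 ≡ 897, 1651^4 ≡ 624, 1651^8 ≡ 351, 1651^16 ≡ 442.
27 = 16 + 8 + 2 + 1, so 1651^27 ≡ 442·351·897·1651 ≡ 286 (mod 1729).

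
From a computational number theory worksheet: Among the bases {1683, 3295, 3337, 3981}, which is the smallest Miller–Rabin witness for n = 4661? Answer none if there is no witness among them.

n − 1 = 4660 = 2^2 · 1165, so s = 2 and d = 1165.
Base 1683: x_0 = 1683^1165 mod 4661 = 1525. x_0 is neither 1 nor 4660, so continue squaring. x_1 = 1525^2 mod 4661 = 4447. Reached i = s−1 = 1 without hitting −1: 1683 is a Miller–Rabin witness and 4661 is composite.
Base 3295: x_0 = 3295^1165 mod 4661 = 3137. x_0 is neither 1 nor 4660, so continue squaring. x_1 = 3137^2 mod 4661 = 1398. Reached i = s−1 = 1 without hitting −1: 3295 is a Miller–Rabin witness and 4661 is composite.
Base 3337: x_0 = 3337^1165 mod 4661 = 988. x_0 is neither 1 nor 4660, so continue squaring. x_1 = 988^2 mod 4661 = 1995. Reached i = s−1 = 1 without hitting −1: 3337 is a Miller–Rabin witness and 4661 is composite.
Base 3981: x_0 = 3981^1165 mod 4661 = 2310. x_0 is neither 1 nor 4660, so continue squaring. x_1 = 2310^2 mod 4661 = 3916. Reached i = s−1 = 1 without hitting −1: 3981 is a Miller–Rabin witness and 4661 is composite.
The smallest witness among the given bases is 1683.

1683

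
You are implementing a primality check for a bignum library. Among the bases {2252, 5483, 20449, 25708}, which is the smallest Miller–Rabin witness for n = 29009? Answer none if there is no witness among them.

n − 1 = 29008 = 2^4 · 1813, so s = 4 and d = 1813.
Base 2252: x_0 = 2252^1813 mod 29009 = 2693. x_0 is neither 1 nor 29008, so continue squaring. x_1 = 2693^2 mod 29009 = 29008. x_1 ≡ −1, so 2252 is not a witness.
Base 5483: x_0 = 5483^1813 mod 29009 = 19997. x_0 is neither 1 nor 29008, so continue squaring. x_1 = 19997^2 mod 29009 = 19953. x_2 = 19953^2 mod 29009 = 2693. x_3 = 2693^2 mod 29009 = 29008. x_3 ≡ −1, so 5483 is not a witness.
Base 20449: x_0 = 20449^1813 mod 29009 = 29008. x_0 = 29008 ≡ −1, so 20449 is not a witness.
Base 25708: x_0 = 25708^1813 mod 29009 = 9056. x_0 is neither 1 nor 29008, so continue squaring. x_1 = 9056^2 mod 29009 = 2693. x_2 = 2693^2 mod 29009 = 29008. x_2 ≡ −1, so 25708 is not a witness.
No listed base is a witness for 29009.

none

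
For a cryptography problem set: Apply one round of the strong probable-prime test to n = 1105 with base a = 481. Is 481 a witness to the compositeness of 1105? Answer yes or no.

n − 1 = 1104 = 2^4 · 69, so s = 4 and d = 69.
x_0 = 481^69 mod 1105 = 286.
x_0 is neither 1 nor 1104, so continue squaring.
x_1 = 286^2 mod 1105 = 26.
x_2 = 26^2 mod 1105 = 676.
x_3 = 676^2 mod 1105 = 611.
Reached i = s−1 = 3 without hitting −1: 481 is a Miller–Rabin witness and 1105 is composite.

yes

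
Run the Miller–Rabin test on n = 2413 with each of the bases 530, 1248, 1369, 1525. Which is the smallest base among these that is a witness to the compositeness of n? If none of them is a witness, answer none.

n − 1 = 2412 = 2^2 · 603, so s = 2 and d = 603.
Base 530: x_0 = 530^603 mod 2413 = 1. x_0 = 1, so 530 is not a witness.
Base 1248: x_0 = 1248^603 mod 2413 = 2412. x_0 = 2412 ≡ −1, so 1248 is not a witness.
Base 1369: x_0 = 1369^603 mod 2413 = 1. x_0 = 1, so 1369 is not a witness.
Base 1525: x_0 = 1525^603 mod 2413 = 1. x_0 = 1, so 1525 is not a witness.
No listed base is a witness for 2413.

none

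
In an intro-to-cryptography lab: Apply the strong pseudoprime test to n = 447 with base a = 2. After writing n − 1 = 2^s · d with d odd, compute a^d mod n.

296

n − 1 = 446 = 2^1 · 223, so s = 1 and d = 223.
2^223 mod 447 = 296.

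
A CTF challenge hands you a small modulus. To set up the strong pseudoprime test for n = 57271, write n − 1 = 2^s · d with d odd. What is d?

28635

Halving: 57270 → 28635; 28635 is odd.
So 57270 = 2^1 · 28635.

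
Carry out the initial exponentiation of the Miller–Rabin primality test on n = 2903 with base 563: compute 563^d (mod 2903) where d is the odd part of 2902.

n − 1 = 2902 = 2^1 · 1451, so s = 1 and d = 1451.
By repeated squaring, 563^1451 ≡ 1 (mod 2903).

1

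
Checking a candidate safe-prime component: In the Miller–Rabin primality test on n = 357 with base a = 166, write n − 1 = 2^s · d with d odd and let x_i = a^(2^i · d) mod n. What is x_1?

n − 1 = 356 = 2^2 · 89, so s = 2 and d = 89.
x_0 = 166^89 mod 357 = 115.
x_1 = 115^2 mod 357 = 16.

16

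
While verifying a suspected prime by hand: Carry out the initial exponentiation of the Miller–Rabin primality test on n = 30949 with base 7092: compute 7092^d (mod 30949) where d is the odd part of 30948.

n − 1 = 30948 = 2^2 · 7737, so s = 2 and d = 7737.
7092^7737 mod 30949 = 12026.

12026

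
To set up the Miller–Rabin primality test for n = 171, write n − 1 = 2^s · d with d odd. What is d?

85

Halving: 170 → 85; 85 is odd.
So 170 = 2^1 · 85.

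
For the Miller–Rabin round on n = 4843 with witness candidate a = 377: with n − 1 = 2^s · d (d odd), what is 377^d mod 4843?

n − 1 = 4842 = 2^1 · 2421, so s = 1 and d = 2421.
377^2421 mod 4843 = 3219.

3219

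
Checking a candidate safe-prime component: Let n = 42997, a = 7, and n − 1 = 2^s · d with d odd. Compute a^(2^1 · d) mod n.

n − 1 = 42996 = 2^2 · 10749, so s = 2 and d = 10749.
Repeated squaring mod 42997: 7^1 ≡ 7, 7^2 ≡ 49, 7^4 ≡ 2401, 7^8 ≡ 3203, 7^16 ≡ 25923, 7^32 ≡ 1816, 7^64 ≡ 30084, 7^128 ≡ 3203, 7^256 ≡ 25923, 7^512 ≡ 1816, 7^1024 ≡ 30084, 7^2048 ≡ 3203, 7^4096 ≡ 25923, 7^8192 ≡ 1816.
10749 = 8192 + 2048 + 256 + 128 + 64 + 32 + 16 + 8 + 4 + 1, so 7^10749 ≡ 1816·3203·25923·3203·30084·1816·25923·3203·2401·7 ≡ 20065 (mod 42997).
x_0 = 20065.
x_1 = 20065^2 mod 42997 = 23314.

23314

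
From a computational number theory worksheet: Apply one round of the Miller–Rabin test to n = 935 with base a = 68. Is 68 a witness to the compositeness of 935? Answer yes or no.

n − 1 = 934 = 2^1 · 467, so s = 1 and d = 467.
x_0 = 68^467 mod 935 = 612.
x_0 ∉ {1, 934} and s = 1, so 68 is a Miller–Rabin witness and 935 is composite.

yes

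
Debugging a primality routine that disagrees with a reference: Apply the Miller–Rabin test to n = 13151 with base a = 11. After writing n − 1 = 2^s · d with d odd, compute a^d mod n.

n − 1 = 13150 = 2^1 · 6575, so s = 1 and d = 6575.
11^6575 mod 13151 = 1.

1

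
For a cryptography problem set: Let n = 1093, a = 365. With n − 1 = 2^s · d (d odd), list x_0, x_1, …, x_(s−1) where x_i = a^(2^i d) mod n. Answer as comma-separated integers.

n − 1 = 1092 = 2^2 · 273, so s = 2 and d = 273.
x_0 = 365^273 mod 1093 = 530.
x_1 = 530^2 mod 1093 = 1092.

530, 1092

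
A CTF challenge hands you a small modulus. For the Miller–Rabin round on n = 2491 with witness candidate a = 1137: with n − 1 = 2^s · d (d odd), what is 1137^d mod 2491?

259

n − 1 = 2490 = 2^1 · 1245, so s = 1 and d = 1245.
1137^1245 mod 2491 = 259.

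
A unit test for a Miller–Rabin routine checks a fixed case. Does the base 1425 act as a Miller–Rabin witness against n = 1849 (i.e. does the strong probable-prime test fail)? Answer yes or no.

n − 1 = 1848 = 2^3 · 231, so s = 3 and d = 231.
Repeated squaring mod 1849: 1425^1 ≡ 1425, 1425^2 ≡ 423, 1425^4 ≡ 1425, 1425^8 ≡ 423, 1425^16 ≡ 1425, 1425^32 ≡ 423, 1425^64 ≡ 1425, 1425^128 ≡ 423.
231 = 128 + 64 + 32 + 4 + 2 + 1, so 1425^231 ≡ 423·1425·423·1425·423·1425 ≡ 1 (mod 1849).
x_0 = 1425^231 mod 1849 = 1.
x_0 = 1, so 1425 is not a witness.

no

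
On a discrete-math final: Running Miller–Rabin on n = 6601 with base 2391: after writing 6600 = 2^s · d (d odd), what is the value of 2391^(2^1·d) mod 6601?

n − 1 = 6600 = 2^3 · 825, so s = 3 and d = 825.
x_0 = 2391^825 mod 6601 = 3242.
x_1 = 3242^2 mod 6601 = 1772.

1772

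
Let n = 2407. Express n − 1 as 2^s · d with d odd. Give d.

Halving: 2406 → 1203; 1203 is odd.
So 2406 = 2^1 · 1203.

1203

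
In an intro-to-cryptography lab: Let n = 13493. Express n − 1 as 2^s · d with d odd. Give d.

3373

Halving: 13492 → 6746 → 3373; 3373 is odd.
So 13492 = 2^2 · 3373.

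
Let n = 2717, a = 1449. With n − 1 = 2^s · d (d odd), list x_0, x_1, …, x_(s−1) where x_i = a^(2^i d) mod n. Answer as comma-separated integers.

n − 1 = 2716 = 2^2 · 679, so s = 2 and d = 679.
x_0 = 1449^679 mod 2717 = 150.
x_1 = 150^2 mod 2717 = 764.

150, 764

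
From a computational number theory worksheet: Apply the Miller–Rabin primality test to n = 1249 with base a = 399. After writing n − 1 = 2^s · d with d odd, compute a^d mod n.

n − 1 = 1248 = 2^5 · 39, so s = 5 and d = 39.
399^39 mod 1249 = 388.

388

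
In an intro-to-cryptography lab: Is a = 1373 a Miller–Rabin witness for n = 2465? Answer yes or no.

n − 1 = 2464 = 2^5 · 77, so s = 5 and d = 77.
x_0 = 1373^77 mod 2465 = 1288.
x_0 is neither 1 nor 2464, so continue squaring.
x_1 = 1288^2 mod 2465 = 2464.
x_1 ≡ −1, so 1373 is not a witness.

no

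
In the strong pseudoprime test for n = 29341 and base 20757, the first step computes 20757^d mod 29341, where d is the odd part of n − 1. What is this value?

20424

n − 1 = 29340 = 2^2 · 7335, so s = 2 and d = 7335.
Repeated squaring mod 29341: 20757^1 ≡ 20757, 20757^2 ≡ 9805, 20757^4 ≡ 16909, 20757^8 ≡ 15577, 20757^16 ≡ 22200, 20757^32 ≡ 28564, 20757^64 ≡ 16909, 20757^128 ≡ 15577, 20757^256 ≡ 22200, 20757^512 ≡ 28564, 20757^1024 ≡ 16909, 20757^2048 ≡ 15577, 20757^4096 ≡ 22200.
7335 = 4096 + 2048 + 1024 + 128 + 32 + 4 + 2 + 1, so 20757^7335 ≡ 22200·15577·16909·15577·28564·16909·9805·20757 ≡ 20424 (mod 29341).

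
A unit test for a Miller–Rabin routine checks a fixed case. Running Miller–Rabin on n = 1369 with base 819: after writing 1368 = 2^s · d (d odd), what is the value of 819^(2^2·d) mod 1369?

556

n − 1 = 1368 = 2^3 · 171, so s = 3 and d = 171.
x_0 = 819^171 mod 1369 = 1104.
x_1 = 1104^2 mod 1369 = 406.
x_2 = 406^2 mod 1369 = 556.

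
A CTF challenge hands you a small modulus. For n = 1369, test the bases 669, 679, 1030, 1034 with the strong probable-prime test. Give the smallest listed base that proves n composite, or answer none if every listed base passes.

n − 1 = 1368 = 2^3 · 171, so s = 3 and d = 171.
Base 669: x_0 = 669^171 mod 1369 = 628. x_0 is neither 1 nor 1368, so continue squaring. x_1 = 628^2 mod 1369 = 112. x_2 = 112^2 mod 1369 = 223. Reached i = s−1 = 2 without hitting −1: 669 is a Miller–Rabin witness and 1369 is composite.
Base 679: x_0 = 679^171 mod 1369 = 1289. x_0 is neither 1 nor 1368, so continue squaring. x_1 = 1289^2 mod 1369 = 924. x_2 = 924^2 mod 1369 = 889. Reached i = s−1 = 2 without hitting −1: 679 is a Miller–Rabin witness and 1369 is composite.
Base 1030: x_0 = 1030^171 mod 1369 = 1116. x_0 is neither 1 nor 1368, so continue squaring. x_1 = 1116^2 mod 1369 = 1035. x_2 = 1035^2 mod 1369 = 667. Reached i = s−1 = 2 without hitting −1: 1030 is a Miller–Rabin witness and 1369 is composite.
Base 1034: x_0 = 1034^171 mod 1369 = 1178. x_0 is neither 1 nor 1368, so continue squaring. x_1 = 1178^2 mod 1369 = 887. x_2 = 887^2 mod 1369 = 963. Reached i = s−1 = 2 without hitting −1: 1034 is a Miller–Rabin witness and 1369 is composite.
The smallest witness among the given bases is 669.

669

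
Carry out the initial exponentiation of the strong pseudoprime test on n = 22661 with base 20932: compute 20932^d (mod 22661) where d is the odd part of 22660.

n − 1 = 22660 = 2^2 · 5665, so s = 2 and d = 5665.
By repeated squaring, 20932^5665 ≡ 13231 (mod 22661).

13231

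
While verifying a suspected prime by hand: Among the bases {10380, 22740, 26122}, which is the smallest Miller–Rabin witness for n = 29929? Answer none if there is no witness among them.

n − 1 = 29928 = 2^3 · 3741, so s = 3 and d = 3741.
Base 10380: x_0 = 10380^3741 mod 29929 = 0. x_0 is neither 1 nor 29928, so continue squaring. x_1 = 0^2 mod 29929 = 0. x_2 = 0^2 mod 29929 = 0. Reached i = s−1 = 2 without hitting −1: 10380 is a Miller–Rabin witness and 29929 is composite.
Base 22740: x_0 = 22740^3741 mod 29929 = 19202. x_0 is neither 1 nor 29928, so continue squaring. x_1 = 19202^2 mod 29929 = 21453. x_2 = 21453^2 mod 29929 = 12976. Reached i = s−1 = 2 without hitting −1: 22740 is a Miller–Rabin witness and 29929 is composite.
Base 26122: x_0 = 26122^3741 mod 29929 = 7957. x_0 is neither 1 nor 29928, so continue squaring. x_1 = 7957^2 mod 29929 = 14014. x_2 = 14014^2 mod 29929 = 28027. Reached i = s−1 = 2 without hitting −1: 26122 is a Miller–Rabin witness and 29929 is composite.
The smallest witness among the given bases is 10380.

10380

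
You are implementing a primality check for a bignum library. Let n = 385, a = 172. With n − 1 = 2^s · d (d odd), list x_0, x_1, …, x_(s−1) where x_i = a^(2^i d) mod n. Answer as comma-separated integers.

n − 1 = 384 = 2^7 · 3, so s = 7 and d = 3.
x_0 = 172^3 mod 385 = 288.
x_1 = 288^2 mod 385 = 169.
x_2 = 169^2 mod 385 = 71.
x_3 = 71^2 mod 385 = 36.
x_4 = 36^2 mod 385 = 141.
x_5 = 141^2 mod 385 = 246.
x_6 = 246^2 mod 385 = 71.

288, 169, 71, 36, 141, 246, 71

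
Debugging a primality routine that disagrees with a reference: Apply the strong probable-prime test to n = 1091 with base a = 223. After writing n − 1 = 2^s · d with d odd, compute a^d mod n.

1090

n − 1 = 1090 = 2^1 · 545, so s = 1 and d = 545.
Repeated squaring mod 1091: 223^1 ≡ 223, 223^2 ≡ 634, 223^4 ≡ 468, 223^8 ≡ 824, 223^16 ≡ 374, 223^32 ≡ 228, 223^64 ≡ 707, 223^128 ≡ 171, 223^256 ≡ 875, 223^512 ≡ 834.
545 = 512 + 32 + 1, so 223^545 ≡ 834·228·223 ≡ 1090 (mod 1091).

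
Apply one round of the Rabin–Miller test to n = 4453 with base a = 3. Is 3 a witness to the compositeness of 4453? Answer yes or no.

yes

n − 1 = 4452 = 2^2 · 1113, so s = 2 and d = 1113.
By repeated squaring, 3^1113 ≡ 2528 (mod 4453).
x_0 = 3^1113 mod 4453 = 2528.
x_0 is neither 1 nor 4452, so continue squaring.
x_1 = 2528^2 mod 4453 = 729.
Reached i = s−1 = 1 without hitting −1: 3 is a Miller–Rabin witness and 4453 is composite.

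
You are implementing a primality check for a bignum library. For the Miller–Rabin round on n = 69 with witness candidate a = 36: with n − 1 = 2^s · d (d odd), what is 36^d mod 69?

n − 1 = 68 = 2^2 · 17, so s = 2 and d = 17.
Repeated squaring mod 69: 36^1 ≡ 36, 36^2 ≡ 54, 36^4 ≡ 18, 36^8 ≡ 48, 36^16 ≡ 27.
17 = 16 + 1, so 36^17 ≡ 27·36 ≡ 6 (mod 69).

6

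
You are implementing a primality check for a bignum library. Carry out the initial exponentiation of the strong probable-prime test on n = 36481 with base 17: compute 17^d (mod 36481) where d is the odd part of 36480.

n − 1 = 36480 = 2^7 · 285, so s = 7 and d = 285.
17^285 mod 36481 = 26741.

26741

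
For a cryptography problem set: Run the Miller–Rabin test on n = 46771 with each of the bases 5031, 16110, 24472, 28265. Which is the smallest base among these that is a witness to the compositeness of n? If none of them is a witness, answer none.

n − 1 = 46770 = 2^1 · 23385, so s = 1 and d = 23385.
Base 5031: x_0 = 5031^23385 mod 46771 = 1. x_0 = 1, so 5031 is not a witness.
Base 16110: x_0 = 16110^23385 mod 46771 = 1. x_0 = 1, so 16110 is not a witness.
Base 24472: x_0 = 24472^23385 mod 46771 = 46770. x_0 = 46770 ≡ −1, so 24472 is not a witness.
Base 28265: x_0 = 28265^23385 mod 46771 = 46770. x_0 = 46770 ≡ −1, so 28265 is not a witness.
No listed base is a witness for 46771.

none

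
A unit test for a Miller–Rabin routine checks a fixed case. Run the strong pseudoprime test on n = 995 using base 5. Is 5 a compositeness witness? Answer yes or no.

yes

n − 1 = 994 = 2^1 · 497, so s = 1 and d = 497.
x_0 = 5^497 mod 995 = 25.
x_0 ∉ {1, 994} and s = 1, so 5 is a Miller–Rabin witness and 995 is composite.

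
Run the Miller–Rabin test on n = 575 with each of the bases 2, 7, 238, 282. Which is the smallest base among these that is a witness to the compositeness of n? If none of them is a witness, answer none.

n − 1 = 574 = 2^1 · 287, so s = 1 and d = 287.
Base 2: x_0 = 2^287 mod 575 = 278. x_0 ∉ {1, 574} and s = 1, so 2 is a Miller–Rabin witness and 575 is composite.
Base 7: x_0 = 7^287 mod 575 = 168. x_0 ∉ {1, 574} and s = 1, so 7 is a Miller–Rabin witness and 575 is composite.
Base 238: x_0 = 238^287 mod 575 = 192. x_0 ∉ {1, 574} and s = 1, so 238 is a Miller–Rabin witness and 575 is composite.
Base 282: x_0 = 282^287 mod 575 = 443. x_0 ∉ {1, 574} and s = 1, so 282 is a Miller–Rabin witness and 575 is composite.
The smallest witness among the given bases is 2.

2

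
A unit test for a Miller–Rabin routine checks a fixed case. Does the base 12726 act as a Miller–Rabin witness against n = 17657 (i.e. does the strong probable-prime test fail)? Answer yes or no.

no

n − 1 = 17656 = 2^3 · 2207, so s = 3 and d = 2207.
x_0 = 12726^2207 mod 17657 = 12312.
x_0 is neither 1 nor 17656, so continue squaring.
x_1 = 12312^2 mod 17657 = 17656.
x_1 ≡ −1, so 12726 is not a witness.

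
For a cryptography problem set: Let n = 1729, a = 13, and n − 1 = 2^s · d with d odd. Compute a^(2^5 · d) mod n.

533

n − 1 = 1728 = 2^6 · 27, so s = 6 and d = 27.
x_0 = 13^27 mod 1729 = 1196.
x_1 = 1196^2 mod 1729 = 533.
x_2 = 533^2 mod 1729 = 533.
x_3 = 533^2 mod 1729 = 533.
x_4 = 533^2 mod 1729 = 533.
x_5 = 533^2 mod 1729 = 533.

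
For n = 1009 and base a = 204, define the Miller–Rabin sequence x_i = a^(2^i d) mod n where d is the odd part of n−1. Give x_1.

192

n − 1 = 1008 = 2^4 · 63, so s = 4 and d = 63.
x_0 = 204^63 mod 1009 = 826.
x_1 = 826^2 mod 1009 = 192.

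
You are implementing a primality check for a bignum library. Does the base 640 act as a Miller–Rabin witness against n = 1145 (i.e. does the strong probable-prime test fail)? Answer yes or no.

yes

n − 1 = 1144 = 2^3 · 143, so s = 3 and d = 143.
x_0 = 640^143 mod 1145 = 550.
x_0 is neither 1 nor 1144, so continue squaring.
x_1 = 550^2 mod 1145 = 220.
x_2 = 220^2 mod 1145 = 310.
Reached i = s−1 = 2 without hitting −1: 640 is a Miller–Rabin witness and 1145 is composite.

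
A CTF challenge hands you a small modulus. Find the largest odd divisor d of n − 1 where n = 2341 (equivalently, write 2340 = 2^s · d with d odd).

585

Halving: 2340 → 1170 → 585; 585 is odd.
So 2340 = 2^2 · 585.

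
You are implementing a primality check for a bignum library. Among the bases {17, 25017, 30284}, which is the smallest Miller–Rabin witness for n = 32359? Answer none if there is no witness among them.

n − 1 = 32358 = 2^1 · 16179, so s = 1 and d = 16179.
Base 17: x_0 = 17^16179 mod 32359 = 1. x_0 = 1, so 17 is not a witness.
Base 25017: x_0 = 25017^16179 mod 32359 = 32358. x_0 = 32358 ≡ −1, so 25017 is not a witness.
Base 30284: x_0 = 30284^16179 mod 32359 = 32358. x_0 = 32358 ≡ −1, so 30284 is not a witness.
No listed base is a witness for 32359.

none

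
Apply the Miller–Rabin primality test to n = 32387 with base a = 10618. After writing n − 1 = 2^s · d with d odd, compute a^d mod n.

8520

n − 1 = 32386 = 2^1 · 16193, so s = 1 and d = 16193.
Repeated squaring mod 32387: 10618^1 ≡ 10618, 10618^2 ≡ 2777, 10618^4 ≡ 3623, 10618^8 ≡ 9394, 10618^16 ≡ 25048, 10618^32 ≡ 1340, 10618^64 ≡ 14315, 10618^128 ≡ 6676, 10618^256 ≡ 4464, 10618^512 ≡ 9291, 10618^1024 ≡ 11326, 10618^2048 ≡ 25756, 10618^4096 ≡ 21002, 10618^8192 ≡ 5451.
16193 = 8192 + 4096 + 2048 + 1024 + 512 + 256 + 64 + 1, so 10618^16193 ≡ 5451·21002·25756·11326·9291·4464·14315·10618 ≡ 8520 (mod 32387).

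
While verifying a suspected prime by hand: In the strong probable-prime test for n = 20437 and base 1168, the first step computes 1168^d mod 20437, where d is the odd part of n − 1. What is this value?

20097

n − 1 = 20436 = 2^2 · 5109, so s = 2 and d = 5109.
Repeated squaring mod 20437: 1168^1 ≡ 1168, 1168^2 ≡ 15382, 1168^4 ≡ 6775, 1168^8 ≡ 19560, 1168^16 ≡ 12960, 1168^32 ≡ 10334, 1168^64 ≡ 8231, 1168^128 ≡ 706, 1168^256 ≡ 7948, 1168^512 ≡ 20374, 1168^1024 ≡ 3969, 1168^2048 ≡ 16471, 1168^4096 ≡ 13103.
5109 = 4096 + 512 + 256 + 128 + 64 + 32 + 16 + 4 + 1, so 1168^5109 ≡ 13103·20374·7948·706·8231·10334·12960·6775·1168 ≡ 20097 (mod 20437).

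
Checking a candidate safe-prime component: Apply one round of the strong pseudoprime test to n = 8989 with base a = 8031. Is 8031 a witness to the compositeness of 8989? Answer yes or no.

n − 1 = 8988 = 2^2 · 2247, so s = 2 and d = 2247.
Repeated squaring mod 8989: 8031^1 ≡ 8031, 8031^2 ≡ 886, 8031^4 ≡ 2953, 8031^8 ≡ 879, 8031^16 ≡ 8576, 8031^32 ≡ 8767, 8031^64 ≡ 4339, 8031^128 ≡ 3955, 8031^256 ≡ 1165, 8031^512 ≡ 8875, 8031^1024 ≡ 4007, 8031^2048 ≡ 1695.
2247 = 2048 + 128 + 64 + 4 + 2 + 1, so 8031^2247 ≡ 1695·3955·4339·2953·886·8031 ≡ 7392 (mod 8989).
x_0 = 8031^2247 mod 8989 = 7392.
x_0 is neither 1 nor 8988, so continue squaring.
x_1 = 7392^2 mod 8989 = 6522.
Reached i = s−1 = 1 without hitting −1: 8031 is a Miller–Rabin witness and 8989 is composite.

yes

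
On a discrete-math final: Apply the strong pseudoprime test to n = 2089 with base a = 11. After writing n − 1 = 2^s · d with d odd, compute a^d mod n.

n − 1 = 2088 = 2^3 · 261, so s = 3 and d = 261.
Repeated squaring mod 2089: 11^1 ≡ 11, 11^2 ≡ 121, 11^4 ≡ 18, 11^8 ≡ 324, 11^16 ≡ 526, 11^32 ≡ 928, 11^64 ≡ 516, 11^128 ≡ 953, 11^256 ≡ 1583.
261 = 256 + 4 + 1, so 11^261 ≡ 1583·18·11 ≡ 84 (mod 2089).

84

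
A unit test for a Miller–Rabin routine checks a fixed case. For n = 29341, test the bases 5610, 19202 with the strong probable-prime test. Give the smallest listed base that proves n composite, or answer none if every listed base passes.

n − 1 = 29340 = 2^2 · 7335, so s = 2 and d = 7335.
Base 5610: x_0 = 5610^7335 mod 29341 = 2917. x_0 is neither 1 nor 29340, so continue squaring. x_1 = 2917^2 mod 29341 = 29340. x_1 ≡ −1, so 5610 is not a witness.
Base 19202: x_0 = 19202^7335 mod 29341 = 22569. x_0 is neither 1 nor 29340, so continue squaring. x_1 = 22569^2 mod 29341 = 1. x_1 = 1 but x_0 ≠ ±1, a nontrivial square root of 1 — 19202 is a witness and 29341 is composite.
The smallest witness among the given bases is 19202.

19202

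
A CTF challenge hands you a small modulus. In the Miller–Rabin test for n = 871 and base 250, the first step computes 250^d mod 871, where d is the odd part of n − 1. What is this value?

612

n − 1 = 870 = 2^1 · 435, so s = 1 and d = 435.
By repeated squaring, 250^435 ≡ 612 (mod 871).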